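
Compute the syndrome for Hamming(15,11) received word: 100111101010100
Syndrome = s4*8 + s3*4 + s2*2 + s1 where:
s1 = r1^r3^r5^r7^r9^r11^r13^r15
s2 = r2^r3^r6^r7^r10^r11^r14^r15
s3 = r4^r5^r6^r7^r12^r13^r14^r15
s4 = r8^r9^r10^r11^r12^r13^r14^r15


s1=0, s2=1, s3=1, s4=1

Syndrome = 14 (error at position 14)


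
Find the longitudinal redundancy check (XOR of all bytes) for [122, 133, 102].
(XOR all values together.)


XOR chain: 122 ^ 133 ^ 102 = 153

153


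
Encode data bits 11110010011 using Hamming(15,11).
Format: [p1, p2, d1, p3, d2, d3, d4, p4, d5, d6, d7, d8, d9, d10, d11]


Parity bits: p1=1, p2=0, p3=1, p4=1

101111110010011


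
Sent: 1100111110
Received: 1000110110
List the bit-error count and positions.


XOR: 0100001000

2 error(s) at position(s): 1, 6


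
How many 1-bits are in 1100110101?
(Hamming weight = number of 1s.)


Counting 1s in 1100110101

6


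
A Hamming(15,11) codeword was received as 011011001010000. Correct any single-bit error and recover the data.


Syndrome = 0: no error detected

Data: 11101010000 (no errors)


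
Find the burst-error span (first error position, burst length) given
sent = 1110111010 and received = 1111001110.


XOR: 0001110100

Burst at position 3, length 5


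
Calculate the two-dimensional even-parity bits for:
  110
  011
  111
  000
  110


Row parities: 00100
Column parities: 100

Row P: 00100, Col P: 100, Corner: 1


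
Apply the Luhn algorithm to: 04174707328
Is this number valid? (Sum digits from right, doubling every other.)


Luhn sum = 43
43 mod 10 = 3

Invalid (Luhn sum mod 10 = 3)


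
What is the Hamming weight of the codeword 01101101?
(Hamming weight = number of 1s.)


Counting 1s in 01101101

5


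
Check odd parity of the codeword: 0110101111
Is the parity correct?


Number of 1s: 7

Yes, parity is correct (7 ones)


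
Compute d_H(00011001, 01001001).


XOR: 01010000
Count of 1s: 2

2


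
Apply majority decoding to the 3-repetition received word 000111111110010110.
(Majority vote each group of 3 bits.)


Groups: 000, 111, 111, 110, 010, 110
Majority votes: 011101

011101


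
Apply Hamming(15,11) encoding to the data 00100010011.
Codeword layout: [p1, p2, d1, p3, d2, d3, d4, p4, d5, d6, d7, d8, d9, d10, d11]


Parity bits: p1=0, p2=0, p3=1, p4=1

000101010010011


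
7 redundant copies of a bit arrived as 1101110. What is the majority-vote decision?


Ones: 5 out of 7
Threshold: 4

1 (5/7 voted 1)


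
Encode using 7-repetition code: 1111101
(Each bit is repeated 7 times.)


Each bit -> 7 copies

1111111111111111111111111111111111100000001111111


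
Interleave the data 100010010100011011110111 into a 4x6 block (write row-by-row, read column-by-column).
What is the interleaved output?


Matrix:
  100010
  010100
  011011
  110111
Read columns: 100101110010010110110011

100101110010010110110011


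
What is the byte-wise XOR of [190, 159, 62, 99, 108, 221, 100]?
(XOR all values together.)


XOR chain: 190 ^ 159 ^ 62 ^ 99 ^ 108 ^ 221 ^ 100 = 169

169


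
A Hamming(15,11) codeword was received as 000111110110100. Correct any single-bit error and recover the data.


Syndrome = 4: error at position 4

Data: 01110110100 (corrected bit 4)


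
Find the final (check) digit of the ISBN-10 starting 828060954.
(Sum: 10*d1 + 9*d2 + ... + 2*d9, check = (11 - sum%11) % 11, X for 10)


Weighted sum: 257
257 mod 11 = 4

Check digit: 7


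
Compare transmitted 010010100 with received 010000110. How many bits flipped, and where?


XOR: 000010010

2 error(s) at position(s): 4, 7


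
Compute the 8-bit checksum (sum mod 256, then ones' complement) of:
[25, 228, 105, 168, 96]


Sum = 622 mod 256 = 110
Complement = 145

145


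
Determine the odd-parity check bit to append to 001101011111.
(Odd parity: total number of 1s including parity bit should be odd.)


Number of 1s in data: 8
Parity bit: 1

1


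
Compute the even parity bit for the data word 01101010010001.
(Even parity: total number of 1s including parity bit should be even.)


Number of 1s in data: 6
Parity bit: 0

0


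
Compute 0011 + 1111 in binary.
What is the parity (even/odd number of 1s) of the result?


0011 = 3
1111 = 15
Sum = 18 = 10010
1s count = 2

even parity (2 ones in 10010)


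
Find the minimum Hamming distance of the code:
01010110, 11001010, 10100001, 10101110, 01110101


Comparing all pairs, minimum distance: 3
Can detect 2 errors, correct 1 errors

3


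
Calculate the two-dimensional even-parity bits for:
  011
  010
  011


Row parities: 010
Column parities: 010

Row P: 010, Col P: 010, Corner: 1


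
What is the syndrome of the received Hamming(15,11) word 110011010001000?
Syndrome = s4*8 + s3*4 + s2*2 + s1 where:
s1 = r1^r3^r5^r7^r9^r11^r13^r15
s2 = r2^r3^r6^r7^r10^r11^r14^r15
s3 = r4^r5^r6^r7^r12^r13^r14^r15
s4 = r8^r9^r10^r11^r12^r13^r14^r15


s1=0, s2=0, s3=1, s4=0

Syndrome = 4 (error at position 4)


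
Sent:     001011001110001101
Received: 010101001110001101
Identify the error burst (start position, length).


XOR: 011110000000000000

Burst at position 1, length 4


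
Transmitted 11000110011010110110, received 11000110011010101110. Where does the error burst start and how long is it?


XOR: 00000000000000011000

Burst at position 15, length 2


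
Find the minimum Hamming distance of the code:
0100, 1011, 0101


Comparing all pairs, minimum distance: 1
Can detect 0 errors, correct 0 errors

1


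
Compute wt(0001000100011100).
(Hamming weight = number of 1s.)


Counting 1s in 0001000100011100

5


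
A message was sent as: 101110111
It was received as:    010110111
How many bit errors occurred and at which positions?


XOR: 111000000

3 error(s) at position(s): 0, 1, 2


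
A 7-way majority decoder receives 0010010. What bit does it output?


Ones: 2 out of 7
Threshold: 4

0 (2/7 voted 1)


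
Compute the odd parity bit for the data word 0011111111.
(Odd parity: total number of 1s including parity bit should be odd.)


Number of 1s in data: 8
Parity bit: 1

1


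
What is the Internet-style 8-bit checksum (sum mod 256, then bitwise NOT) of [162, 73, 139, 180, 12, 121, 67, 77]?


Sum = 831 mod 256 = 63
Complement = 192

192


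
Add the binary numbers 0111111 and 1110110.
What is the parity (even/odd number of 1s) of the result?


0111111 = 63
1110110 = 118
Sum = 181 = 10110101
1s count = 5

odd parity (5 ones in 10110101)


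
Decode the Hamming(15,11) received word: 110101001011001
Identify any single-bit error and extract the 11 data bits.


Syndrome = 0: no error detected

Data: 00101011001 (no errors)


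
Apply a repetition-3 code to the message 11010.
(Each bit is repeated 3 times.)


Each bit -> 3 copies

111111000111000


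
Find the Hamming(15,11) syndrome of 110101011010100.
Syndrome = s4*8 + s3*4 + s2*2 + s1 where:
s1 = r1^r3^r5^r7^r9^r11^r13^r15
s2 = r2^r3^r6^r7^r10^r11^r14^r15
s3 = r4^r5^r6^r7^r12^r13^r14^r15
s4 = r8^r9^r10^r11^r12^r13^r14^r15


s1=0, s2=1, s3=1, s4=0

Syndrome = 6 (error at position 6)


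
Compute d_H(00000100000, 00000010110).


XOR: 00000110110
Count of 1s: 4

4


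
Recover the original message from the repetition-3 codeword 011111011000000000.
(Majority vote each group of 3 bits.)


Groups: 011, 111, 011, 000, 000, 000
Majority votes: 111000

111000


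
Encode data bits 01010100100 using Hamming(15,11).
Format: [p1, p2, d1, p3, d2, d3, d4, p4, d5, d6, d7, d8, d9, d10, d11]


Parity bits: p1=1, p2=0, p3=1, p4=0

100110100100100


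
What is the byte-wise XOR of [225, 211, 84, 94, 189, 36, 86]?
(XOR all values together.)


XOR chain: 225 ^ 211 ^ 84 ^ 94 ^ 189 ^ 36 ^ 86 = 247

247


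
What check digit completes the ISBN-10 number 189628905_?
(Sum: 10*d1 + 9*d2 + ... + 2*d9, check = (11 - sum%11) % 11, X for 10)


Weighted sum: 294
294 mod 11 = 8

Check digit: 3


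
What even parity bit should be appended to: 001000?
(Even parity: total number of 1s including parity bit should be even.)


Number of 1s in data: 1
Parity bit: 1

1


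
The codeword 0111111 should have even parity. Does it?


Number of 1s: 6

Yes, parity is correct (6 ones)


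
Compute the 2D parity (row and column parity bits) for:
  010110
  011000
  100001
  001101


Row parities: 1001
Column parities: 100010

Row P: 1001, Col P: 100010, Corner: 0


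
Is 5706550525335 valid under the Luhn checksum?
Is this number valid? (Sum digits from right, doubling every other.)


Luhn sum = 37
37 mod 10 = 7

Invalid (Luhn sum mod 10 = 7)


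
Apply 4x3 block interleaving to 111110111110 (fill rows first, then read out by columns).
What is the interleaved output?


Matrix:
  111
  110
  111
  110
Read columns: 111111111010

111111111010


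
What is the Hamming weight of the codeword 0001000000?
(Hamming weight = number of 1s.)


Counting 1s in 0001000000

1


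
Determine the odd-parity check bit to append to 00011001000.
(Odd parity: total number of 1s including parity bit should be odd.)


Number of 1s in data: 3
Parity bit: 0

0


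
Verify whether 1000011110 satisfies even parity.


Number of 1s: 5

No, parity error (5 ones)


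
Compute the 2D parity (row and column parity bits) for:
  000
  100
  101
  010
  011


Row parities: 01010
Column parities: 000

Row P: 01010, Col P: 000, Corner: 0


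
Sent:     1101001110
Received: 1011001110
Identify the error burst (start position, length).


XOR: 0110000000

Burst at position 1, length 2


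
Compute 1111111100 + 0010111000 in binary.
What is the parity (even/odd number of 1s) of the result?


1111111100 = 1020
0010111000 = 184
Sum = 1204 = 10010110100
1s count = 5

odd parity (5 ones in 10010110100)


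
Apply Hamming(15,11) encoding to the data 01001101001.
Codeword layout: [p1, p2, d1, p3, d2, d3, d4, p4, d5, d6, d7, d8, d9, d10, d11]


Parity bits: p1=1, p2=0, p3=1, p4=0

100110001101001


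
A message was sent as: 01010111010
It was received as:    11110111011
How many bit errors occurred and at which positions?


XOR: 10100000001

3 error(s) at position(s): 0, 2, 10


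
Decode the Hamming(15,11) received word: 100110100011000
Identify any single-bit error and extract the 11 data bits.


Syndrome = 0: no error detected

Data: 01010011000 (no errors)


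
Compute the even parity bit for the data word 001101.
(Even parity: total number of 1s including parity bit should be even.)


Number of 1s in data: 3
Parity bit: 1

1


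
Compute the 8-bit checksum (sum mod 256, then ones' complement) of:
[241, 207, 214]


Sum = 662 mod 256 = 150
Complement = 105

105


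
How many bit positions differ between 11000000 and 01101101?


XOR: 10101101
Count of 1s: 5

5


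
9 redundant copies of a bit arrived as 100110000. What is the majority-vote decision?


Ones: 3 out of 9
Threshold: 5

0 (3/9 voted 1)


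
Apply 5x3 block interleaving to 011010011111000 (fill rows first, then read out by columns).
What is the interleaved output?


Matrix:
  011
  010
  011
  111
  000
Read columns: 000101111010110

000101111010110


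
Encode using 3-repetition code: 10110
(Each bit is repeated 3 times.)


Each bit -> 3 copies

111000111111000


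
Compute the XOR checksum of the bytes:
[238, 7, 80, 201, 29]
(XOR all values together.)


XOR chain: 238 ^ 7 ^ 80 ^ 201 ^ 29 = 109

109


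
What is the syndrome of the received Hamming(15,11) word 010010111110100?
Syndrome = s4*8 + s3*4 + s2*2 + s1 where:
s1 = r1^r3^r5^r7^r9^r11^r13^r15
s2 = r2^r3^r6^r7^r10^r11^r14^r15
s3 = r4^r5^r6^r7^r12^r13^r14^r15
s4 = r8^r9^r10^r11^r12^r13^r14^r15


s1=1, s2=0, s3=1, s4=1

Syndrome = 13 (error at position 13)


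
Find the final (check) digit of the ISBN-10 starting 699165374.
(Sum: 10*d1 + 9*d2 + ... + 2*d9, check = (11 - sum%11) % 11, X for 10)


Weighted sum: 322
322 mod 11 = 3

Check digit: 8


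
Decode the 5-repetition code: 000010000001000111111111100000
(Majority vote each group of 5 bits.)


Groups: 00001, 00000, 01000, 11111, 11111, 00000
Majority votes: 000110

000110


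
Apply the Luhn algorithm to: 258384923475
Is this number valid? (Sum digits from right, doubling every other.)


Luhn sum = 61
61 mod 10 = 1

Invalid (Luhn sum mod 10 = 1)


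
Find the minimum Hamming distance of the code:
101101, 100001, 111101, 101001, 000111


Comparing all pairs, minimum distance: 1
Can detect 0 errors, correct 0 errors

1


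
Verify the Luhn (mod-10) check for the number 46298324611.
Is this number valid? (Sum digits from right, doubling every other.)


Luhn sum = 51
51 mod 10 = 1

Invalid (Luhn sum mod 10 = 1)


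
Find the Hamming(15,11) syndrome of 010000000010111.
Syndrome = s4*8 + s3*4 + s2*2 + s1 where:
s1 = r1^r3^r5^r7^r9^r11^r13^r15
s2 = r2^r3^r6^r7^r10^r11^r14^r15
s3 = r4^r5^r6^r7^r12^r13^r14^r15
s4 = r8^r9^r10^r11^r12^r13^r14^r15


s1=1, s2=0, s3=1, s4=0

Syndrome = 5 (error at position 5)


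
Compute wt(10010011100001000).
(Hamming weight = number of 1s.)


Counting 1s in 10010011100001000

6


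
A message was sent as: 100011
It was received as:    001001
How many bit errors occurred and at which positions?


XOR: 101010

3 error(s) at position(s): 0, 2, 4


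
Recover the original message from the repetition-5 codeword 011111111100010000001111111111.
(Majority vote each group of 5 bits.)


Groups: 01111, 11111, 00010, 00000, 11111, 11111
Majority votes: 110011

110011


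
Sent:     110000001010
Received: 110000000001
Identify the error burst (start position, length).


XOR: 000000001011

Burst at position 8, length 4


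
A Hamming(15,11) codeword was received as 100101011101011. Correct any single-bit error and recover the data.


Syndrome = 5: error at position 5

Data: 01101101011 (corrected bit 5)


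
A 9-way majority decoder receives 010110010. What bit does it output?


Ones: 4 out of 9
Threshold: 5

0 (4/9 voted 1)


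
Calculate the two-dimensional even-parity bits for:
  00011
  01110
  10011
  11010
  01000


Row parities: 01111
Column parities: 01100

Row P: 01111, Col P: 01100, Corner: 0


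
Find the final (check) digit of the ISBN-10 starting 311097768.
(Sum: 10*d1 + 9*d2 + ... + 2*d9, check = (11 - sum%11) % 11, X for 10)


Weighted sum: 198
198 mod 11 = 0

Check digit: 0


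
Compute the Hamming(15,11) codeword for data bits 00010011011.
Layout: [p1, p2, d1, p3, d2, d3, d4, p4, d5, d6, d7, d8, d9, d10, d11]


Parity bits: p1=1, p2=0, p3=0, p4=0

100000100011011


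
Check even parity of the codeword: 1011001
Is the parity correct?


Number of 1s: 4

Yes, parity is correct (4 ones)


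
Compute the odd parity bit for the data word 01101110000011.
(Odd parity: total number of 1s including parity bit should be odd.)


Number of 1s in data: 7
Parity bit: 0

0


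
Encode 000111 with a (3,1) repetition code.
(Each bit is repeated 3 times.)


Each bit -> 3 copies

000000000111111111


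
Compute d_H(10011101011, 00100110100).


XOR: 10111011111
Count of 1s: 9

9


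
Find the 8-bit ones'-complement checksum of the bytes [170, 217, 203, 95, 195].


Sum = 880 mod 256 = 112
Complement = 143

143


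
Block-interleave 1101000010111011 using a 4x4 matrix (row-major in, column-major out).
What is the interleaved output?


Matrix:
  1101
  0000
  1011
  1011
Read columns: 1011100000111011

1011100000111011


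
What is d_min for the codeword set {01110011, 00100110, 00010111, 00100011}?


Comparing all pairs, minimum distance: 2
Can detect 1 errors, correct 0 errors

2


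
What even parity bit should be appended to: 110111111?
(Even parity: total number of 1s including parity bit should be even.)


Number of 1s in data: 8
Parity bit: 0

0


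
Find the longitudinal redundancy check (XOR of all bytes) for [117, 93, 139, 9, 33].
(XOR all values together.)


XOR chain: 117 ^ 93 ^ 139 ^ 9 ^ 33 = 139

139


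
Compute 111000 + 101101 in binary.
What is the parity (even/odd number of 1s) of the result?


111000 = 56
101101 = 45
Sum = 101 = 1100101
1s count = 4

even parity (4 ones in 1100101)


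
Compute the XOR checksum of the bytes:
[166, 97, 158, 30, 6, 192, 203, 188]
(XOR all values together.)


XOR chain: 166 ^ 97 ^ 158 ^ 30 ^ 6 ^ 192 ^ 203 ^ 188 = 246

246


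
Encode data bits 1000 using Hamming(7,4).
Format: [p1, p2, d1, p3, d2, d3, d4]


Parity bits: p1=1, p2=1, p3=0

1110000


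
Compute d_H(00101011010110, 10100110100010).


XOR: 10001101110100
Count of 1s: 7

7


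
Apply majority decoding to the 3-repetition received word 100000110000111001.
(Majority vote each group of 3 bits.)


Groups: 100, 000, 110, 000, 111, 001
Majority votes: 001010

001010


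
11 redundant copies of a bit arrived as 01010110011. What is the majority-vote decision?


Ones: 6 out of 11
Threshold: 6

1 (6/11 voted 1)


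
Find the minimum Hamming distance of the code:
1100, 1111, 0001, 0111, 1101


Comparing all pairs, minimum distance: 1
Can detect 0 errors, correct 0 errors

1


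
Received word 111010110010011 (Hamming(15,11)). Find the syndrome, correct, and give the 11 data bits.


Syndrome = 0: no error detected

Data: 11010010011 (no errors)


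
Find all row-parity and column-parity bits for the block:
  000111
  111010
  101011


Row parities: 100
Column parities: 010110

Row P: 100, Col P: 010110, Corner: 1


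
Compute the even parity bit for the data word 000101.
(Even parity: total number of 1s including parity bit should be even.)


Number of 1s in data: 2
Parity bit: 0

0


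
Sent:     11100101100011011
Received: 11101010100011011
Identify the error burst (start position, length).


XOR: 00001111000000000

Burst at position 4, length 4


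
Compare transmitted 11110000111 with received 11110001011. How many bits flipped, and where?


XOR: 00000001100

2 error(s) at position(s): 7, 8


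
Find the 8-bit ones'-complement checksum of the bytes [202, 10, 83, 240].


Sum = 535 mod 256 = 23
Complement = 232

232


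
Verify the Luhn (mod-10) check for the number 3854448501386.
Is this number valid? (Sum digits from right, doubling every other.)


Luhn sum = 62
62 mod 10 = 2

Invalid (Luhn sum mod 10 = 2)


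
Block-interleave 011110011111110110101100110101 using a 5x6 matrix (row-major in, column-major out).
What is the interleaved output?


Matrix:
  011110
  011111
  110110
  101100
  110101
Read columns: 001111110111010111111110001001

001111110111010111111110001001


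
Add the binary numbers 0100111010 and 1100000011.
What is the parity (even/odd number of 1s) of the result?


0100111010 = 314
1100000011 = 771
Sum = 1085 = 10000111101
1s count = 6

even parity (6 ones in 10000111101)


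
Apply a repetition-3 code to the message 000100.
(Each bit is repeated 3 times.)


Each bit -> 3 copies

000000000111000000


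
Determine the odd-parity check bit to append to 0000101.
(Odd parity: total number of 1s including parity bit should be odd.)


Number of 1s in data: 2
Parity bit: 1

1


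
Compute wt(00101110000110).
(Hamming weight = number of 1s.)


Counting 1s in 00101110000110

6


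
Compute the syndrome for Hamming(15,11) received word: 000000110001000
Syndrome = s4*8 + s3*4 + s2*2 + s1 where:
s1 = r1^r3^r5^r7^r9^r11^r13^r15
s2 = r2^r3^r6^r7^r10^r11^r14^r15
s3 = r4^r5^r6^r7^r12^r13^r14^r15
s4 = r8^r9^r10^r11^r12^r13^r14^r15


s1=1, s2=1, s3=0, s4=0

Syndrome = 3 (error at position 3)


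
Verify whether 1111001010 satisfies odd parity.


Number of 1s: 6

No, parity error (6 ones)


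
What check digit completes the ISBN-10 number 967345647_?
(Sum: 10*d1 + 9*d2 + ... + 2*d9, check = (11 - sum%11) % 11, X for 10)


Weighted sum: 320
320 mod 11 = 1

Check digit: X


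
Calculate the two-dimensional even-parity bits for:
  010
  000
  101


Row parities: 100
Column parities: 111

Row P: 100, Col P: 111, Corner: 1


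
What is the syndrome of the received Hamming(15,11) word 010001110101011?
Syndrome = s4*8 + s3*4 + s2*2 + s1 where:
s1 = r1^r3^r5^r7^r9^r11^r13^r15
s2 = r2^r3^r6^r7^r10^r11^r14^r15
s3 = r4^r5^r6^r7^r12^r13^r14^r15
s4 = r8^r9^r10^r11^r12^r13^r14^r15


s1=0, s2=0, s3=1, s4=1

Syndrome = 12 (error at position 12)


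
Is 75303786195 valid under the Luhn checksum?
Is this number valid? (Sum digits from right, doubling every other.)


Luhn sum = 45
45 mod 10 = 5

Invalid (Luhn sum mod 10 = 5)


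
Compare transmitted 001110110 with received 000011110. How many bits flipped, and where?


XOR: 001101000

3 error(s) at position(s): 2, 3, 5


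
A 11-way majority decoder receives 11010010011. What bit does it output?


Ones: 6 out of 11
Threshold: 6

1 (6/11 voted 1)


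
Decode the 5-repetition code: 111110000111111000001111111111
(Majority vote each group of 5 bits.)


Groups: 11111, 00001, 11111, 00000, 11111, 11111
Majority votes: 101011

101011


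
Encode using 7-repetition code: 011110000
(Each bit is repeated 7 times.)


Each bit -> 7 copies

000000011111111111111111111111111110000000000000000000000000000


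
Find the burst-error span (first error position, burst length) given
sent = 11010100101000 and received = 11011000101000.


XOR: 00001100000000

Burst at position 4, length 2


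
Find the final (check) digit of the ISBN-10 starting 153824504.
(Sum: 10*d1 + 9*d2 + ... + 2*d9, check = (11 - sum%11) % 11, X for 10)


Weighted sum: 195
195 mod 11 = 8

Check digit: 3


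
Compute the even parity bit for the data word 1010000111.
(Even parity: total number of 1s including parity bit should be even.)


Number of 1s in data: 5
Parity bit: 1

1


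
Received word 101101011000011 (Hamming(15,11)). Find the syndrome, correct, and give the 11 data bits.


Syndrome = 0: no error detected

Data: 10101000011 (no errors)


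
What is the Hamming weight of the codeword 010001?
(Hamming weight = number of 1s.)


Counting 1s in 010001

2


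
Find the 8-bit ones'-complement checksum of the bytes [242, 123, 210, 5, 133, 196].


Sum = 909 mod 256 = 141
Complement = 114

114


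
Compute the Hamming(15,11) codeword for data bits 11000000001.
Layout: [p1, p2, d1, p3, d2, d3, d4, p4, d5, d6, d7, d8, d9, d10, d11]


Parity bits: p1=1, p2=0, p3=0, p4=1

101010010000001


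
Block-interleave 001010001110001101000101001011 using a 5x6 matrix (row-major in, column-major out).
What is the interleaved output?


Matrix:
  001010
  001110
  001101
  000101
  001011
Read columns: 000000000011101011101100100111

000000000011101011101100100111


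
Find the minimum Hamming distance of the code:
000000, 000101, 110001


Comparing all pairs, minimum distance: 2
Can detect 1 errors, correct 0 errors

2


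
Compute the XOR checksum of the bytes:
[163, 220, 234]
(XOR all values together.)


XOR chain: 163 ^ 220 ^ 234 = 149

149


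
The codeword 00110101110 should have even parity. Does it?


Number of 1s: 6

Yes, parity is correct (6 ones)


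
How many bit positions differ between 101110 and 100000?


XOR: 001110
Count of 1s: 3

3


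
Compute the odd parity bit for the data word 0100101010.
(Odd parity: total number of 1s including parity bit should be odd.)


Number of 1s in data: 4
Parity bit: 1

1


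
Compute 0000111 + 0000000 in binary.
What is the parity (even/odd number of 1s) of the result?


0000111 = 7
0000000 = 0
Sum = 7 = 111
1s count = 3

odd parity (3 ones in 111)


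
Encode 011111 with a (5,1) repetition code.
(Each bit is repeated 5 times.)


Each bit -> 5 copies

000001111111111111111111111111


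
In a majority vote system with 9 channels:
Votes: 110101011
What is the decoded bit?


Ones: 6 out of 9
Threshold: 5

1 (6/9 voted 1)


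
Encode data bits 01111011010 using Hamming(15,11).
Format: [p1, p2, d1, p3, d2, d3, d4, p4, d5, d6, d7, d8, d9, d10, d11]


Parity bits: p1=0, p2=0, p3=1, p4=0

000111101011010


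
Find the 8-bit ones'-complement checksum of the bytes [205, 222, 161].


Sum = 588 mod 256 = 76
Complement = 179

179


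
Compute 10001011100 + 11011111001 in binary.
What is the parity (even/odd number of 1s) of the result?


10001011100 = 1116
11011111001 = 1785
Sum = 2901 = 101101010101
1s count = 7

odd parity (7 ones in 101101010101)


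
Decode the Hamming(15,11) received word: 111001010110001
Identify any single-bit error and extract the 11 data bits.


Syndrome = 0: no error detected

Data: 10100110001 (no errors)


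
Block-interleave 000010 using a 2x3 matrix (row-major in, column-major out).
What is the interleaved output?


Matrix:
  000
  010
Read columns: 000100

000100


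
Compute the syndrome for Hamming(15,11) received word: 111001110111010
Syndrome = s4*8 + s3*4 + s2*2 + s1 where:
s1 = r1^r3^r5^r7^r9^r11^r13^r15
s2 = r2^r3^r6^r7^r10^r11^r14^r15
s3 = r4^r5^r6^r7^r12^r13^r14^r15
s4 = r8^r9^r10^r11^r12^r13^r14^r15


s1=0, s2=1, s3=0, s4=1

Syndrome = 10 (error at position 10)


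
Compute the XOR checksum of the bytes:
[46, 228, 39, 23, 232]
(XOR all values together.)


XOR chain: 46 ^ 228 ^ 39 ^ 23 ^ 232 = 18

18


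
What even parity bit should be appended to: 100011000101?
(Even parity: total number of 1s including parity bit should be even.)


Number of 1s in data: 5
Parity bit: 1

1


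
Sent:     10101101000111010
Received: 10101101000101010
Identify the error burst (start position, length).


XOR: 00000000000010000

Burst at position 12, length 1


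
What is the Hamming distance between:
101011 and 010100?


XOR: 111111
Count of 1s: 6

6


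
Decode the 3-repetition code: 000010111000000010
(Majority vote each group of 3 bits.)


Groups: 000, 010, 111, 000, 000, 010
Majority votes: 001000

001000


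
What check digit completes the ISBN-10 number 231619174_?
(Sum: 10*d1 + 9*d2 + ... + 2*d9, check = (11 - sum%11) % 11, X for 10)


Weighted sum: 181
181 mod 11 = 5

Check digit: 6


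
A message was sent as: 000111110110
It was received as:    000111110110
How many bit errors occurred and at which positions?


XOR: 000000000000

0 errors (received matches sent)


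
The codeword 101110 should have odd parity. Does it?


Number of 1s: 4

No, parity error (4 ones)


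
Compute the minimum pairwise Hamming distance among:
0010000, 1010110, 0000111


Comparing all pairs, minimum distance: 3
Can detect 2 errors, correct 1 errors

3


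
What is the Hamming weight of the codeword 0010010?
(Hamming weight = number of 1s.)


Counting 1s in 0010010

2


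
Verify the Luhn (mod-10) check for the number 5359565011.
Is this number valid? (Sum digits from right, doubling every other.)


Luhn sum = 25
25 mod 10 = 5

Invalid (Luhn sum mod 10 = 5)


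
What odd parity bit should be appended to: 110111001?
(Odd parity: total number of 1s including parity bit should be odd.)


Number of 1s in data: 6
Parity bit: 1

1


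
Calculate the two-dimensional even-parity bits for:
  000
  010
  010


Row parities: 011
Column parities: 000

Row P: 011, Col P: 000, Corner: 0


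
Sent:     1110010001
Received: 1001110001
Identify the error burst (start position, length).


XOR: 0111100000

Burst at position 1, length 4


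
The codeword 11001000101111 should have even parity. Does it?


Number of 1s: 8

Yes, parity is correct (8 ones)


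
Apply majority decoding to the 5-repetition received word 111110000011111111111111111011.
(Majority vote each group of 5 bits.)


Groups: 11111, 00000, 11111, 11111, 11111, 11011
Majority votes: 101111

101111


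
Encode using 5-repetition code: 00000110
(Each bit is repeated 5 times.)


Each bit -> 5 copies

0000000000000000000000000111111111100000


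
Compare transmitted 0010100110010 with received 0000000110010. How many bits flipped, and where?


XOR: 0010100000000

2 error(s) at position(s): 2, 4


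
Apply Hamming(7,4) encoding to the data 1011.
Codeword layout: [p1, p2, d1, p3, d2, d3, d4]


Parity bits: p1=0, p2=1, p3=0

0110011


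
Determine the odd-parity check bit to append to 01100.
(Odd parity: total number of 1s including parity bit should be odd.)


Number of 1s in data: 2
Parity bit: 1

1


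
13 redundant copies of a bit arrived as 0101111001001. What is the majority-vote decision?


Ones: 7 out of 13
Threshold: 7

1 (7/13 voted 1)


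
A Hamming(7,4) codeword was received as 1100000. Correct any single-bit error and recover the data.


Syndrome = 3: error at position 3

Data: 1000 (corrected bit 3)


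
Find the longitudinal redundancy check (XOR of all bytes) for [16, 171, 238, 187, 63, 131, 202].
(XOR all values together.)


XOR chain: 16 ^ 171 ^ 238 ^ 187 ^ 63 ^ 131 ^ 202 = 152

152


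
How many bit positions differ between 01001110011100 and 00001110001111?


XOR: 01000000010011
Count of 1s: 4

4


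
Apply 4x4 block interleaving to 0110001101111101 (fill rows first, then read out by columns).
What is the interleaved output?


Matrix:
  0110
  0011
  0111
  1101
Read columns: 0001101111100111

0001101111100111


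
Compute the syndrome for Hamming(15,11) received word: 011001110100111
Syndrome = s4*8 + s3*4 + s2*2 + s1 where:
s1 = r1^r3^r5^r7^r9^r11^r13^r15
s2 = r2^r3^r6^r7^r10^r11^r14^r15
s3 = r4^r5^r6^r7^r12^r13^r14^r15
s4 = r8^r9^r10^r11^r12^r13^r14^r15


s1=0, s2=1, s3=1, s4=1

Syndrome = 14 (error at position 14)


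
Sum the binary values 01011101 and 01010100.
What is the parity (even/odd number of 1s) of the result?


01011101 = 93
01010100 = 84
Sum = 177 = 10110001
1s count = 4

even parity (4 ones in 10110001)


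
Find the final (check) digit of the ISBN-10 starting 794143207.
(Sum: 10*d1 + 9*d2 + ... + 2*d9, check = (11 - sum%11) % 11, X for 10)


Weighted sum: 251
251 mod 11 = 9

Check digit: 2


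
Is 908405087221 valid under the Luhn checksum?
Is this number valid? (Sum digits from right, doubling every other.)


Luhn sum = 45
45 mod 10 = 5

Invalid (Luhn sum mod 10 = 5)


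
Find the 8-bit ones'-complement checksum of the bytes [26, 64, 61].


Sum = 151 mod 256 = 151
Complement = 104

104


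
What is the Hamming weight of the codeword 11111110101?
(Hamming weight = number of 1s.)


Counting 1s in 11111110101

9


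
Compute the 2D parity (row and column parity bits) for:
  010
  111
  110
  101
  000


Row parities: 11000
Column parities: 110

Row P: 11000, Col P: 110, Corner: 0


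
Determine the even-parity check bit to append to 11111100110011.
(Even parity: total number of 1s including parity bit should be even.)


Number of 1s in data: 10
Parity bit: 0

0


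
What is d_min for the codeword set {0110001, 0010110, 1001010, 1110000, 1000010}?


Comparing all pairs, minimum distance: 1
Can detect 0 errors, correct 0 errors

1


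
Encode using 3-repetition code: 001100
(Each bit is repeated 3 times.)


Each bit -> 3 copies

000000111111000000


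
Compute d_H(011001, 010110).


XOR: 001111
Count of 1s: 4

4


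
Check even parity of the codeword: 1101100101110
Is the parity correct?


Number of 1s: 8

Yes, parity is correct (8 ones)


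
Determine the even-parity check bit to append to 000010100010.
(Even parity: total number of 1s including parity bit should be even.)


Number of 1s in data: 3
Parity bit: 1

1


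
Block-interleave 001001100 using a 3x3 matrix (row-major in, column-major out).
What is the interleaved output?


Matrix:
  001
  001
  100
Read columns: 001000110

001000110


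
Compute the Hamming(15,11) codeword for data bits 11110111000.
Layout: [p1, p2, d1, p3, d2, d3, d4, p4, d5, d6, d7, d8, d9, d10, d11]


Parity bits: p1=0, p2=1, p3=0, p4=1

011011110111000


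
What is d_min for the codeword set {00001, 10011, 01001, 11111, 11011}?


Comparing all pairs, minimum distance: 1
Can detect 0 errors, correct 0 errors

1


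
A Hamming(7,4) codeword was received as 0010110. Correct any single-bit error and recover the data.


Syndrome = 0: no error detected

Data: 1110 (no errors)


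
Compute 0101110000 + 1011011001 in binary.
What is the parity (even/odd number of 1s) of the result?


0101110000 = 368
1011011001 = 729
Sum = 1097 = 10001001001
1s count = 4

even parity (4 ones in 10001001001)


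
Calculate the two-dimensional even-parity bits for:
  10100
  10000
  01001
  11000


Row parities: 0100
Column parities: 10101

Row P: 0100, Col P: 10101, Corner: 1


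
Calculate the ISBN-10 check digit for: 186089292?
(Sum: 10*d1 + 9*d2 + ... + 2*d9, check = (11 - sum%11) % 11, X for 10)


Weighted sum: 262
262 mod 11 = 9

Check digit: 2


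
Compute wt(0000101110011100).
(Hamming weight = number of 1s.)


Counting 1s in 0000101110011100

7


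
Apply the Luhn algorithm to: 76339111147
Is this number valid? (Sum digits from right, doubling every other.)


Luhn sum = 49
49 mod 10 = 9

Invalid (Luhn sum mod 10 = 9)


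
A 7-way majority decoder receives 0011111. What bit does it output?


Ones: 5 out of 7
Threshold: 4

1 (5/7 voted 1)


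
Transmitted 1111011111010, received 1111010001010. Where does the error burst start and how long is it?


XOR: 0000001110000

Burst at position 6, length 3


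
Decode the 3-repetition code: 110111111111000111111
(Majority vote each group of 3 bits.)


Groups: 110, 111, 111, 111, 000, 111, 111
Majority votes: 1111011

1111011


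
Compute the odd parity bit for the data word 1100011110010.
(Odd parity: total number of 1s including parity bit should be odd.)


Number of 1s in data: 7
Parity bit: 0

0


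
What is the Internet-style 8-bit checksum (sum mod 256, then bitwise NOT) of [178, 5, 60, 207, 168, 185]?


Sum = 803 mod 256 = 35
Complement = 220

220


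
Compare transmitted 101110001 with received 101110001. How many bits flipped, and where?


XOR: 000000000

0 errors (received matches sent)


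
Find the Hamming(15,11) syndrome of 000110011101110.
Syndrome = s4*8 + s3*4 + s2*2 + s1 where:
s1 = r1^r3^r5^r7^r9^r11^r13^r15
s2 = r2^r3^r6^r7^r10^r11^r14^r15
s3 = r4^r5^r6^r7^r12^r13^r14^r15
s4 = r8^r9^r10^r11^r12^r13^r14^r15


s1=1, s2=0, s3=1, s4=0

Syndrome = 5 (error at position 5)


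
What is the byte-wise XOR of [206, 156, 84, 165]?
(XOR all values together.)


XOR chain: 206 ^ 156 ^ 84 ^ 165 = 163

163


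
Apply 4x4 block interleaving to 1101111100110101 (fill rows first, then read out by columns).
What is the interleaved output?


Matrix:
  1101
  1111
  0011
  0101
Read columns: 1100110101101111

1100110101101111


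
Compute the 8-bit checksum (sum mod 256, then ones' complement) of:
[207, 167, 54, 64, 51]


Sum = 543 mod 256 = 31
Complement = 224

224


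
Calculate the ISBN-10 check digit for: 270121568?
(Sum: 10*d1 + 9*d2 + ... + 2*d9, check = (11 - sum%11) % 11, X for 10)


Weighted sum: 161
161 mod 11 = 7

Check digit: 4


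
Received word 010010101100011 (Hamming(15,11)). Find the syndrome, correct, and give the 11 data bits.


Syndrome = 2: error at position 2

Data: 01011100011 (corrected bit 2)


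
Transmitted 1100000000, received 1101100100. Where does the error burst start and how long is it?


XOR: 0001100100

Burst at position 3, length 5


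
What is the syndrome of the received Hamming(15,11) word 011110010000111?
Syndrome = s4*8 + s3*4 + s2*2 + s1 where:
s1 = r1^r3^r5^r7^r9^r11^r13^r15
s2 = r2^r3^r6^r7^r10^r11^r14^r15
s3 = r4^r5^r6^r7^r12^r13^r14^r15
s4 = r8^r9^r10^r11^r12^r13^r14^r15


s1=0, s2=0, s3=1, s4=0

Syndrome = 4 (error at position 4)


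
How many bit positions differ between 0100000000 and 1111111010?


XOR: 1011111010
Count of 1s: 7

7


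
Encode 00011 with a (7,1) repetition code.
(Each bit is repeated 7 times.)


Each bit -> 7 copies

00000000000000000000011111111111111


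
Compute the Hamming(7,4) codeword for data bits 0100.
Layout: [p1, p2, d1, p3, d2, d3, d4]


Parity bits: p1=1, p2=0, p3=1

1001100


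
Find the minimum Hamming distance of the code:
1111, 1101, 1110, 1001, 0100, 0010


Comparing all pairs, minimum distance: 1
Can detect 0 errors, correct 0 errors

1


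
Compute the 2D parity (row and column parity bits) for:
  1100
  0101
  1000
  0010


Row parities: 0011
Column parities: 0011

Row P: 0011, Col P: 0011, Corner: 0


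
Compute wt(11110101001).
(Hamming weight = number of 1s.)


Counting 1s in 11110101001

7


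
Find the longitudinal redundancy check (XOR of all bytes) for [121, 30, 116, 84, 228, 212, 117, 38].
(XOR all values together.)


XOR chain: 121 ^ 30 ^ 116 ^ 84 ^ 228 ^ 212 ^ 117 ^ 38 = 36

36


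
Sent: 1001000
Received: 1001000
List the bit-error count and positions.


XOR: 0000000

0 errors (received matches sent)


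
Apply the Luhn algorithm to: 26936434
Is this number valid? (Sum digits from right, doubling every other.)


Luhn sum = 39
39 mod 10 = 9

Invalid (Luhn sum mod 10 = 9)


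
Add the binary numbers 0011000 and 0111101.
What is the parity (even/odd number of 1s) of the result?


0011000 = 24
0111101 = 61
Sum = 85 = 1010101
1s count = 4

even parity (4 ones in 1010101)


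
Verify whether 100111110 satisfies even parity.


Number of 1s: 6

Yes, parity is correct (6 ones)


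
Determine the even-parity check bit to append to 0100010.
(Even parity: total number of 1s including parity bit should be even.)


Number of 1s in data: 2
Parity bit: 0

0


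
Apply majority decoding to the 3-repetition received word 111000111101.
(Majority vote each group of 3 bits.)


Groups: 111, 000, 111, 101
Majority votes: 1011

1011


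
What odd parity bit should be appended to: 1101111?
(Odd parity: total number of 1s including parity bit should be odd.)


Number of 1s in data: 6
Parity bit: 1

1


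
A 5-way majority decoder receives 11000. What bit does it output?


Ones: 2 out of 5
Threshold: 3

0 (2/5 voted 1)


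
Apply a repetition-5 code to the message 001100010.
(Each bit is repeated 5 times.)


Each bit -> 5 copies

000000000011111111110000000000000001111100000


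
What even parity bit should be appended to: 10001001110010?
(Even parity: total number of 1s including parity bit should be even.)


Number of 1s in data: 6
Parity bit: 0

0


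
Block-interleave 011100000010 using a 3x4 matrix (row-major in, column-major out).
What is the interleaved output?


Matrix:
  0111
  0000
  0010
Read columns: 000100101100

000100101100


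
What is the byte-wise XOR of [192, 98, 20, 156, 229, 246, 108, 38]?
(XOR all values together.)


XOR chain: 192 ^ 98 ^ 20 ^ 156 ^ 229 ^ 246 ^ 108 ^ 38 = 115

115


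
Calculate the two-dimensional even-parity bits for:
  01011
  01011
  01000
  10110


Row parities: 1111
Column parities: 11110

Row P: 1111, Col P: 11110, Corner: 0


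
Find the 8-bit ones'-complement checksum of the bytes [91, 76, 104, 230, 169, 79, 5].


Sum = 754 mod 256 = 242
Complement = 13

13


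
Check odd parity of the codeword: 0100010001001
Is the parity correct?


Number of 1s: 4

No, parity error (4 ones)


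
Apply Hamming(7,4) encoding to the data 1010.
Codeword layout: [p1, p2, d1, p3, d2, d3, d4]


Parity bits: p1=1, p2=0, p3=1

1011010


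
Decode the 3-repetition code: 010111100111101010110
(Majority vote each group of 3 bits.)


Groups: 010, 111, 100, 111, 101, 010, 110
Majority votes: 0101101

0101101
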